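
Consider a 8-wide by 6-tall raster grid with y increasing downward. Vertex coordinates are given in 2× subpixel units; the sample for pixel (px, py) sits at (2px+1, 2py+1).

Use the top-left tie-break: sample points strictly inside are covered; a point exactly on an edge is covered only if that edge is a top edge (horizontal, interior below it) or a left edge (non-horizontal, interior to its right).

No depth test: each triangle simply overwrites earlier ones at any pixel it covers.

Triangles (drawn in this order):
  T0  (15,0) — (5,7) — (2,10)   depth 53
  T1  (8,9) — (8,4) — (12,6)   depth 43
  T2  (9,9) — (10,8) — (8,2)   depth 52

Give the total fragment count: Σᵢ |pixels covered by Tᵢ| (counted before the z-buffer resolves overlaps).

T0:
  2·area = 9  (B↔C swapped to make it positive)
  edge (15, 0)→(2, 10): d=(-13,10) right/bottom  bias=-1
  edge (2, 10)→(5, 7): d=(3,-3) top-left  bias=+0
  edge (5, 7)→(15, 0): d=(10,-7) top-left  bias=+0
    (5,0)@(11, 1): e=[27,0,-18] → ·  [on edge]
    (4,1)@(9, 3): e=[21,0,-12] → ·  [on edge]
    (5,1)@(11, 3): e=[1,6,2] → █
    (6,1)@(13, 3): e=[-19,12,16] → ·
    (3,2)@(7, 5): e=[15,0,-6] → ·  [on edge]
    (5,2)@(11, 5): e=[-25,12,22] → ·
    (2,3)@(5, 7): e=[9,0,0] → █  [on edge]
    (3,3)@(7, 7): e=[-11,6,14] → ·
    (1,4)@(3, 9): e=[3,0,6] → █  [on edge]
    (2,4)@(5, 9): e=[-17,6,20] → ·
    (0,5)@(1, 11): e=[-3,0,12] → ·  [on edge]
    (1,5)@(3, 11): e=[-23,6,26] → ·
  covered (3 px):
    · · · · · · · ·
    · · · · · █ · ·
    · · · · · · · ·
    · · █ · · · · ·
    · █ · · · · · ·
    · · · · · · · ·
T1:
  2·area = 20
  edge (8, 9)→(8, 4): d=(0,-5) top-left  bias=+0
  edge (8, 4)→(12, 6): d=(4,2) right/bottom  bias=-1
  edge (12, 6)→(8, 9): d=(-4,3) right/bottom  bias=-1
    (4,2)@(9, 5): e=[5,2,13] → █
    (5,2)@(11, 5): e=[15,-2,7] → ·
    (4,3)@(9, 7): e=[5,10,5] → █
    (5,3)@(11, 7): e=[15,6,-1] → ·
    (4,4)@(9, 9): e=[5,18,-3] → ·
  covered (2 px):
    · · · · · · · ·
    · · · · · · · ·
    · · · · █ · · ·
    · · · · █ · · ·
    · · · · · · · ·
    · · · · · · · ·
T2:
  2·area = 8  (B↔C swapped to make it positive)
  edge (9, 9)→(8, 2): d=(-1,-7) top-left  bias=+0
  edge (8, 2)→(10, 8): d=(2,6) right/bottom  bias=-1
  edge (10, 8)→(9, 9): d=(-1,1) right/bottom  bias=-1
    (7,1)@(15, 3): e=[48,-40,0] → ·  [on edge]
    (4,2)@(9, 5): e=[4,0,4] → ·  [on edge]
    (6,2)@(13, 5): e=[32,-24,0] → ·  [on edge]
    (4,3)@(9, 7): e=[2,4,2] → █
    (5,3)@(11, 7): e=[16,-8,0] → ·  [on edge]
    (4,4)@(9, 9): e=[0,8,0] → ·  [on edge]
    (3,5)@(7, 11): e=[-16,24,0] → ·  [on edge]
    (5,5)@(11, 11): e=[12,0,-4] → ·  [on edge]
  covered (1 px):
    · · · · · · · ·
    · · · · · · · ·
    · · · · · · · ·
    · · · · █ · · ·
    · · · · · · · ·
    · · · · · · · ·

Result: 6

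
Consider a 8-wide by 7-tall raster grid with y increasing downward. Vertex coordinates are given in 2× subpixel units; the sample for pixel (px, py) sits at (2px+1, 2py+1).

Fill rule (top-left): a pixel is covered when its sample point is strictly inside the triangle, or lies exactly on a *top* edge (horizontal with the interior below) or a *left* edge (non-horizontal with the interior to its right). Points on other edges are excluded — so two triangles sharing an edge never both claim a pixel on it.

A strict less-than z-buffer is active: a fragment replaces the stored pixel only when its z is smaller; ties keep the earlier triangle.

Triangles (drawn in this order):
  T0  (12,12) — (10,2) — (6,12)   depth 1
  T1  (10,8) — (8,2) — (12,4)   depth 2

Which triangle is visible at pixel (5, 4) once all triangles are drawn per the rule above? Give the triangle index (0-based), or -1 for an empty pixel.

T0:
  2·area = 60  (B↔C swapped to make it positive)
  edge (12, 12)→(6, 12): d=(-6,0) right/bottom  bias=-1
  edge (6, 12)→(10, 2): d=(4,-10) top-left  bias=+0
  edge (10, 2)→(12, 12): d=(2,10) right/bottom  bias=-1
    (4,2)@(9, 5): e=[42,2,16] → X
    (5,2)@(11, 5): e=[42,22,-4] → .
    (4,3)@(9, 7): e=[30,10,20] → X
    (5,3)@(11, 7): e=[30,30,0] → .  [on edge]
    (4,4)@(9, 9): e=[18,18,24] → X
    (5,4)@(11, 9): e=[18,38,4] → X
    (6,4)@(13, 9): e=[18,58,-16] → .
    (3,5)@(7, 11): e=[6,6,48] → X
    (6,5)@(13, 11): e=[6,66,-12] → .
    (3,6)@(7, 13): e=[-6,14,52] → .
    (4,6)@(9, 13): e=[-6,34,32] → .
    (5,6)@(11, 13): e=[-6,54,12] → .
  covered (7 px):
    . . . . . . . .
    . . . . . . . .
    . . . . X . . .
    . . . . X . . .
    . . . . X X . .
    . . . X X X . .
    . . . . . . . .
T1:
  2·area = 20
  edge (10, 8)→(8, 2): d=(-2,-6) top-left  bias=+0
  edge (8, 2)→(12, 4): d=(4,2) right/bottom  bias=-1
  edge (12, 4)→(10, 8): d=(-2,4) right/bottom  bias=-1
    (4,1)@(9, 3): e=[4,2,14] → X
    (5,1)@(11, 3): e=[16,-2,6] → .
    (4,2)@(9, 5): e=[0,10,10] → X  [on edge]
    (5,2)@(11, 5): e=[12,6,2] → X
    (6,2)@(13, 5): e=[24,2,-6] → .
    (4,3)@(9, 7): e=[-4,18,6] → .
    (5,3)@(11, 7): e=[8,14,-2] → .
    (5,5)@(11, 11): e=[0,30,-10] → .  [on edge]
  covered (3 px):
    . . . . . . . .
    . . . . X . . .
    . . . . X X . .
    . . . . . . . .
    . . . . . . . .
    . . . . . . . .
    . . . . . . . .

Z-buffer (winner per pixel, '.' = empty):
  . . . . . . . .
  . . . . 1 . . .
  . . . . 0 1 . .
  . . . . 0 . . .
  . . . . 0 0 . .
  . . . 0 0 0 . .
  . . . . . . . .

Result: 0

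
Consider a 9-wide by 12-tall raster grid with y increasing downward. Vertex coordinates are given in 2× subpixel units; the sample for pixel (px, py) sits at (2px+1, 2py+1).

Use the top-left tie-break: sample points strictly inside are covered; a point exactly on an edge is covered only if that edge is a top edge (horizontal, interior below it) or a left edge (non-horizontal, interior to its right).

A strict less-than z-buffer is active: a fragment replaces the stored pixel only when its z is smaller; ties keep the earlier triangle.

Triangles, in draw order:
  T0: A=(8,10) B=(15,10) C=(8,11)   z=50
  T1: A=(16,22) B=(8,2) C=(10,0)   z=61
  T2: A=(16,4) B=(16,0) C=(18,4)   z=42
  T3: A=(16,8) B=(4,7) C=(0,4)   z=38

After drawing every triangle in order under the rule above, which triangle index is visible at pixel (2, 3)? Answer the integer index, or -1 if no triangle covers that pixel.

T0:
  2·area = 7
  edge (8, 10)→(15, 10): d=(7,0) top-left  bias=+0
  edge (15, 10)→(8, 11): d=(-7,1) right/bottom  bias=-1
  edge (8, 11)→(8, 10): d=(0,-1) top-left  bias=+0
  covered (0 px):
    · · · · · · · · ·
    · · · · · · · · ·
    · · · · · · · · ·
    · · · · · · · · ·
    · · · · · · · · ·
    · · · · · · · · ·
    · · · · · · · · ·
    · · · · · · · · ·
    · · · · · · · · ·
    · · · · · · · · ·
    · · · · · · · · ·
    · · · · · · · · ·
T1:
  2·area = 56
  edge (16, 22)→(8, 2): d=(-8,-20) top-left  bias=+0
  edge (8, 2)→(10, 0): d=(2,-2) top-left  bias=+0
  edge (10, 0)→(16, 22): d=(6,22) right/bottom  bias=-1
    (4,0)@(9, 1): e=[28,0,28] → █  [on edge]
    (5,0)@(11, 1): e=[68,4,-16] → ·
    (3,1)@(7, 3): e=[-28,0,84] → ·  [on edge]
    (4,1)@(9, 3): e=[12,4,40] → █
    (5,1)@(11, 3): e=[52,8,-4] → ·
    (2,2)@(5, 5): e=[-84,0,140] → ·  [on edge]
    (4,2)@(9, 5): e=[-4,8,52] → ·
    (5,2)@(11, 5): e=[36,12,8] → █
    (6,2)@(13, 5): e=[76,16,-36] → ·
    (1,3)@(3, 7): e=[-140,0,196] → ·  [on edge]
    (5,3)@(11, 7): e=[20,16,20] → █
    (6,3)@(13, 7): e=[60,20,-24] → ·
    (0,4)@(1, 9): e=[-196,0,252] → ·  [on edge]
    (6,5)@(13, 11): e=[28,28,0] → ·  [on edge]
  covered (7 px):
    · · · · █ · · · ·
    · · · · █ · · · ·
    · · · · · █ · · ·
    · · · · · █ · · ·
    · · · · · █ · · ·
    · · · · · · · · ·
    · · · · · · █ · ·
    · · · · · · · · ·
    · · · · · · · · ·
    · · · · · · · █ ·
    · · · · · · · · ·
    · · · · · · · · ·
T2:
  2·area = 8
  edge (16, 4)→(16, 0): d=(0,-4) top-left  bias=+0
  edge (16, 0)→(18, 4): d=(2,4) right/bottom  bias=-1
  edge (18, 4)→(16, 4): d=(-2,0) right/bottom  bias=-1
    (8,1)@(17, 3): e=[4,2,2] → █
    (8,2)@(17, 5): e=[4,6,-2] → ·
  covered (1 px):
    · · · · · · · · ·
    · · · · · · · · █
    · · · · · · · · ·
    · · · · · · · · ·
    · · · · · · · · ·
    · · · · · · · · ·
    · · · · · · · · ·
    · · · · · · · · ·
    · · · · · · · · ·
    · · · · · · · · ·
    · · · · · · · · ·
    · · · · · · · · ·
T3:
  2·area = 32
  edge (16, 8)→(4, 7): d=(-12,-1) top-left  bias=+0
  edge (4, 7)→(0, 4): d=(-4,-3) top-left  bias=+0
  edge (0, 4)→(16, 8): d=(16,4) right/bottom  bias=-1
    (1,2)@(3, 5): e=[23,5,4] → █
    (2,2)@(5, 5): e=[25,11,-4] → ·
    (1,3)@(3, 7): e=[-1,-3,36] → ·
    (2,3)@(5, 7): e=[1,3,28] → █
    (3,3)@(7, 7): e=[3,9,20] → █
    (4,3)@(9, 7): e=[5,15,12] → █
    (5,3)@(11, 7): e=[7,21,4] → █
    (6,3)@(13, 7): e=[9,27,-4] → ·
    (2,4)@(5, 9): e=[-23,-5,60] → ·
    (3,4)@(7, 9): e=[-21,1,52] → ·
    (4,4)@(9, 9): e=[-19,7,44] → ·
    (5,4)@(11, 9): e=[-17,13,36] → ·
  covered (5 px):
    · · · · · · · · ·
    · · · · · · · · ·
    · █ · · · · · · ·
    · · █ █ █ █ · · ·
    · · · · · · · · ·
    · · · · · · · · ·
    · · · · · · · · ·
    · · · · · · · · ·
    · · · · · · · · ·
    · · · · · · · · ·
    · · · · · · · · ·
    · · · · · · · · ·

Z-buffer (winner per pixel, '.' = empty):
  . . . . 1 . . . .
  . . . . 1 . . . 2
  . 3 . . . 1 . . .
  . . 3 3 3 3 . . .
  . . . . . 1 . . .
  . . . . . . . . .
  . . . . . . 1 . .
  . . . . . . . . .
  . . . . . . . . .
  . . . . . . . 1 .
  . . . . . . . . .
  . . . . . . . . .

Answer: 3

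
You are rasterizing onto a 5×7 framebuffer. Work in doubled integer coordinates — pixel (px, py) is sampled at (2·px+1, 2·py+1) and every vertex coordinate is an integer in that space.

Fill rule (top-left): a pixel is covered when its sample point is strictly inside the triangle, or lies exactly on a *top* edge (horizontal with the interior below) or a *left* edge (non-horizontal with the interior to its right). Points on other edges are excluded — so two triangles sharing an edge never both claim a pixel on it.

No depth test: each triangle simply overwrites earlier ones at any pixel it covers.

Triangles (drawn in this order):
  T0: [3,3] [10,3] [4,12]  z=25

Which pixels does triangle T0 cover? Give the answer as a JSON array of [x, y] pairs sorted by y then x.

T0:
  2·area = 63
  edge (3, 3)→(10, 3): d=(7,0) top-left  bias=+0
  edge (10, 3)→(4, 12): d=(-6,9) right/bottom  bias=-1
  edge (4, 12)→(3, 3): d=(-1,-9) top-left  bias=+0
    (0,1)@(1, 3): e=[0,81,-18] → .  [on edge]
    (1,1)@(3, 3): e=[0,63,0] → X  [on edge]
    (2,1)@(5, 3): e=[0,45,18] → X  [on edge]
    (3,1)@(7, 3): e=[0,27,36] → X  [on edge]
    (4,1)@(9, 3): e=[0,9,54] → X  [on edge]
    (1,2)@(3, 5): e=[14,51,-2] → .
    (2,2)@(5, 5): e=[14,33,16] → X
    (4,2)@(9, 5): e=[14,-3,52] → .
    (2,3)@(5, 7): e=[28,21,14] → X
    (4,3)@(9, 7): e=[28,-15,50] → .
    (2,4)@(5, 9): e=[42,9,12] → X
    (3,4)@(7, 9): e=[42,-9,30] → .
  covered (9 px):
    . . . . .
    . X X X X
    . . X X .
    . . X X .
    . . X . .
    . . . . .
    . . . . .

Result: [[1,1],[2,1],[3,1],[4,1],[2,2],[3,2],[2,3],[3,3],[2,4]]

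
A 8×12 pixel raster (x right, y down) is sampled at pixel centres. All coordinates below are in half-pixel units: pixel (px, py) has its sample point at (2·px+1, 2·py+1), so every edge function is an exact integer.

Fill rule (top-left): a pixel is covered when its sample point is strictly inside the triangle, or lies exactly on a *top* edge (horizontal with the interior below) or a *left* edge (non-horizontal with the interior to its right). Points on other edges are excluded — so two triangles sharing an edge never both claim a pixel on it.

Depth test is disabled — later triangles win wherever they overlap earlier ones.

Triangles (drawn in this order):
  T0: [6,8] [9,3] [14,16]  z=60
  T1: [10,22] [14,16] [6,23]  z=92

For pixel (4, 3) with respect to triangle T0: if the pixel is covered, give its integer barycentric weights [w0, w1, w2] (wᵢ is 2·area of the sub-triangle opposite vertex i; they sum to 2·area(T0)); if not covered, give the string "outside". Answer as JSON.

T0:
  2·area = 64
  edge (6, 8)→(9, 3): d=(3,-5) top-left  bias=+0
  edge (9, 3)→(14, 16): d=(5,13) right/bottom  bias=-1
  edge (14, 16)→(6, 8): d=(-8,-8) top-left  bias=+0
    (0,1)@(1, 3): e=[-40,104,0] → ·  [on edge]
    (4,1)@(9, 3): e=[0,0,64] → ·  [on edge]
    (1,2)@(3, 5): e=[-24,88,0] → ·  [on edge]
    (4,2)@(9, 5): e=[6,10,48] → #
    (5,2)@(11, 5): e=[16,-16,64] → ·
    (2,3)@(5, 7): e=[-8,72,0] → ·  [on edge]
    (3,3)@(7, 7): e=[2,46,16] → #
    (5,3)@(11, 7): e=[22,-6,48] → ·
    (3,4)@(7, 9): e=[8,56,0] → #  [on edge]
    (5,4)@(11, 9): e=[28,4,32] → #
    (6,4)@(13, 9): e=[38,-22,48] → ·
    (3,5)@(7, 11): e=[14,66,-16] → ·
    (4,5)@(9, 11): e=[24,40,0] → #  [on edge]
    (1,6)@(3, 13): e=[0,128,-64] → ·  [on edge]
    (5,6)@(11, 13): e=[40,24,0] → #  [on edge]
    (6,7)@(13, 15): e=[56,8,0] → #  [on edge]
    (7,8)@(15, 17): e=[72,-8,0] → ·  [on edge]
  covered (10 px):
    · · · · · · · ·
    · · · · · · · ·
    · · · · # · · ·
    · · · # # · · ·
    · · · # # # · ·
    · · · · # # · ·
    · · · · · # · ·
    · · · · · · # ·
    · · · · · · · ·
    · · · · · · · ·
    · · · · · · · ·
    · · · · · · · ·
T1:
  2·area = 20  (B↔C swapped to make it positive)
  edge (10, 22)→(6, 23): d=(-4,1) right/bottom  bias=-1
  edge (6, 23)→(14, 16): d=(8,-7) top-left  bias=+0
  edge (14, 16)→(10, 22): d=(-4,6) right/bottom  bias=-1
    (6,8)@(13, 17): e=[17,1,2] → #
    (7,8)@(15, 17): e=[15,15,-10] → ·
    (5,9)@(11, 19): e=[11,3,6] → #
    (6,9)@(13, 19): e=[9,17,-6] → ·
    (4,10)@(9, 21): e=[5,5,10] → #
    (5,10)@(11, 21): e=[3,19,-2] → ·
    (4,11)@(9, 23): e=[-3,21,2] → ·
  covered (3 px):
    · · · · · · · ·
    · · · · · · · ·
    · · · · · · · ·
    · · · · · · · ·
    · · · · · · · ·
    · · · · · · · ·
    · · · · · · · ·
    · · · · · · · ·
    · · · · · · # ·
    · · · · · # · ·
    · · · · # · · ·
    · · · · · · · ·

Answer: [20,32,12]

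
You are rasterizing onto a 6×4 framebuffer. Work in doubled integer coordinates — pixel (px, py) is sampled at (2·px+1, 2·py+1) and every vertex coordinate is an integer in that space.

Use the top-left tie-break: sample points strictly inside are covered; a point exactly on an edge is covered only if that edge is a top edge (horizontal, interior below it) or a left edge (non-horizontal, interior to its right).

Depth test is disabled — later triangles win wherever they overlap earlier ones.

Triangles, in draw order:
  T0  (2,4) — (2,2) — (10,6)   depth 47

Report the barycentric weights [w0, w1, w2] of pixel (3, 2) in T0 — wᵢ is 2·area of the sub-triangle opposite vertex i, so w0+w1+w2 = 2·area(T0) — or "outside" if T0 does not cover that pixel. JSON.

T0:
  2·area = 16
  edge (2, 4)→(2, 2): d=(0,-2) top-left  bias=+0
  edge (2, 2)→(10, 6): d=(8,4) right/bottom  bias=-1
  edge (10, 6)→(2, 4): d=(-8,-2) top-left  bias=+0
    (1,1)@(3, 3): e=[2,4,10] → X
    (2,1)@(5, 3): e=[6,-4,14] → .
    (1,2)@(3, 5): e=[2,20,-6] → .
    (3,2)@(7, 5): e=[10,4,2] → X
    (4,2)@(9, 5): e=[14,-4,6] → .
    (3,3)@(7, 7): e=[10,20,-14] → .
  covered (2 px):
    . . . . . .
    . X . . . .
    . . . X . .
    . . . . . .

Final: [4,2,10]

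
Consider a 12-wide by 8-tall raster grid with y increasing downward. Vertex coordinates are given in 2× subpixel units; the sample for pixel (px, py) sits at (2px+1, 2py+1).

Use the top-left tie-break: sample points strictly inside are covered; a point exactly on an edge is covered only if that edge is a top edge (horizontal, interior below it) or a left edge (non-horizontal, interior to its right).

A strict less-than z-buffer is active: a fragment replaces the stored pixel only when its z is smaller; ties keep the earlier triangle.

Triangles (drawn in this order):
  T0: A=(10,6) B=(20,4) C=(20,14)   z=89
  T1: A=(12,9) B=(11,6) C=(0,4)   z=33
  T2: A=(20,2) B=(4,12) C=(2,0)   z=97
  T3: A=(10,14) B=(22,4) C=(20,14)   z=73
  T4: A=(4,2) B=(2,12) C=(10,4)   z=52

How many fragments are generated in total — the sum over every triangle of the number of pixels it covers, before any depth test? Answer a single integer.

T0:
  2·area = 100
  edge (10, 6)→(20, 4): d=(10,-2) top-left  bias=+0
  edge (20, 4)→(20, 14): d=(0,10) right/bottom  bias=-1
  edge (20, 14)→(10, 6): d=(-10,-8) top-left  bias=+0
    (7,2)@(15, 5): e=[0,50,50] → █  [on edge]
    (8,2)@(17, 5): e=[4,30,66] → █
    (9,2)@(19, 5): e=[8,10,82] → █
    (10,2)@(21, 5): e=[12,-10,98] → ·
    (2,3)@(5, 7): e=[0,150,-50] → ·  [on edge]
    (6,3)@(13, 7): e=[16,70,14] → █
    (10,3)@(21, 7): e=[32,-10,78] → ·
    (6,4)@(13, 9): e=[36,70,-6] → ·
    (7,4)@(15, 9): e=[40,50,10] → █
    (10,4)@(21, 9): e=[52,-10,58] → ·
    (7,5)@(15, 11): e=[60,50,-10] → ·
    (8,5)@(17, 11): e=[64,30,6] → █
  covered (13 px):
    · · · · · · · · · · · ·
    · · · · · · · · · · · ·
    · · · · · · · █ █ █ · ·
    · · · · · · █ █ █ █ · ·
    · · · · · · · █ █ █ · ·
    · · · · · · · · █ █ · ·
    · · · · · · · · · █ · ·
    · · · · · · · · · · · ·
T1:
  2·area = 31  (B↔C swapped to make it positive)
  edge (12, 9)→(0, 4): d=(-12,-5) top-left  bias=+0
  edge (0, 4)→(11, 6): d=(11,2) right/bottom  bias=-1
  edge (11, 6)→(12, 9): d=(1,3) right/bottom  bias=-1
    (1,2)@(3, 5): e=[3,5,23] → █
    (2,2)@(5, 5): e=[13,1,17] → █
    (3,2)@(7, 5): e=[23,-3,11] → ·
    (1,3)@(3, 7): e=[-21,27,25] → ·
    (2,3)@(5, 7): e=[-11,23,19] → ·
    (4,3)@(9, 7): e=[9,15,7] → █
    (5,3)@(11, 7): e=[19,11,1] → █
    (6,3)@(13, 7): e=[29,7,-5] → ·
    (4,4)@(9, 9): e=[-15,37,9] → ·
    (5,4)@(11, 9): e=[-5,33,3] → ·
  covered (4 px):
    · · · · · · · · · · · ·
    · · · · · · · · · · · ·
    · █ █ · · · · · · · · ·
    · · · · █ █ · · · · · ·
    · · · · · · · · · · · ·
    · · · · · · · · · · · ·
    · · · · · · · · · · · ·
    · · · · · · · · · · · ·
T2:
  2·area = 212
  edge (20, 2)→(4, 12): d=(-16,10) right/bottom  bias=-1
  edge (4, 12)→(2, 0): d=(-2,-12) top-left  bias=+0
  edge (2, 0)→(20, 2): d=(18,2) right/bottom  bias=-1
    (1,0)@(3, 1): e=[186,10,16] → █
    (2,0)@(5, 1): e=[166,34,12] → █
    (3,0)@(7, 1): e=[146,58,8] → █
    (4,0)@(9, 1): e=[126,82,4] → █
    (5,0)@(11, 1): e=[106,106,0] → ·  [on edge]
    (1,1)@(3, 3): e=[154,6,52] → █
    (5,1)@(11, 3): e=[74,102,36] → █
    (6,1)@(13, 3): e=[54,126,32] → █
    (7,1)@(15, 3): e=[34,150,28] → █
    (8,1)@(17, 3): e=[14,174,24] → █
    (9,1)@(19, 3): e=[-6,198,20] → ·
    (1,2)@(3, 5): e=[122,2,88] → █
  covered (26 px):
    · █ █ █ █ · · · · · · ·
    · █ █ █ █ █ █ █ █ · · ·
    · █ █ █ █ █ █ █ · · · ·
    · · █ █ █ █ · · · · · ·
    · · █ █ · · · · · · · ·
    · · █ · · · · · · · · ·
    · · · · · · · · · · · ·
    · · · · · · · · · · · ·
T3:
  2·area = 100
  edge (10, 14)→(22, 4): d=(12,-10) top-left  bias=+0
  edge (22, 4)→(20, 14): d=(-2,10) right/bottom  bias=-1
  edge (20, 14)→(10, 14): d=(-10,0) right/bottom  bias=-1
    (10,2)@(21, 5): e=[2,8,90] → █
    (11,2)@(23, 5): e=[22,-12,90] → ·
    (9,3)@(19, 7): e=[6,24,70] → █
    (11,3)@(23, 7): e=[46,-16,70] → ·
    (8,4)@(17, 9): e=[10,40,50] → █
    (10,4)@(21, 9): e=[50,0,50] → ·  [on edge]
    (7,5)@(15, 11): e=[14,56,30] → █
    (10,5)@(21, 11): e=[74,-4,30] → ·
    (6,6)@(13, 13): e=[18,72,10] → █
    (10,6)@(21, 13): e=[98,-8,10] → ·
    (6,7)@(13, 15): e=[42,68,-10] → ·
    (7,7)@(15, 15): e=[62,48,-10] → ·
  covered (12 px):
    · · · · · · · · · · · ·
    · · · · · · · · · · · ·
    · · · · · · · · · · █ ·
    · · · · · · · · · █ █ ·
    · · · · · · · · █ █ · ·
    · · · · · · · █ █ █ · ·
    · · · · · · █ █ █ █ · ·
    · · · · · · · · · · · ·
T4:
  2·area = 64  (B↔C swapped to make it positive)
  edge (4, 2)→(10, 4): d=(6,2) right/bottom  bias=-1
  edge (10, 4)→(2, 12): d=(-8,8) right/bottom  bias=-1
  edge (2, 12)→(4, 2): d=(2,-10) top-left  bias=+0
    (0,0)@(1, 1): e=[0,96,-32] → ·  [on edge]
    (6,0)@(13, 1): e=[-24,0,88] → ·  [on edge]
    (2,1)@(5, 3): e=[4,48,12] → █
    (3,1)@(7, 3): e=[0,32,32] → ·  [on edge]
    (5,1)@(11, 3): e=[-8,0,72] → ·  [on edge]
    (2,2)@(5, 5): e=[16,32,16] → █
    (3,2)@(7, 5): e=[12,16,36] → █
    (4,2)@(9, 5): e=[8,0,56] → ·  [on edge]
    (6,2)@(13, 5): e=[0,-32,96] → ·  [on edge]
    (1,3)@(3, 7): e=[32,32,0] → █  [on edge]
    (3,3)@(7, 7): e=[24,0,40] → ·  [on edge]
    (9,3)@(19, 7): e=[0,-96,160] → ·  [on edge]
    (2,4)@(5, 9): e=[40,0,24] → ·  [on edge]
    (1,5)@(3, 11): e=[56,0,8] → ·  [on edge]
    (0,6)@(1, 13): e=[72,0,-8] → ·  [on edge]
  covered (6 px):
    · · · · · · · · · · · ·
    · · █ · · · · · · · · ·
    · · █ █ · · · · · · · ·
    · █ █ · · · · · · · · ·
    · █ · · · · · · · · · ·
    · · · · · · · · · · · ·
    · · · · · · · · · · · ·
    · · · · · · · · · · · ·

Final: 61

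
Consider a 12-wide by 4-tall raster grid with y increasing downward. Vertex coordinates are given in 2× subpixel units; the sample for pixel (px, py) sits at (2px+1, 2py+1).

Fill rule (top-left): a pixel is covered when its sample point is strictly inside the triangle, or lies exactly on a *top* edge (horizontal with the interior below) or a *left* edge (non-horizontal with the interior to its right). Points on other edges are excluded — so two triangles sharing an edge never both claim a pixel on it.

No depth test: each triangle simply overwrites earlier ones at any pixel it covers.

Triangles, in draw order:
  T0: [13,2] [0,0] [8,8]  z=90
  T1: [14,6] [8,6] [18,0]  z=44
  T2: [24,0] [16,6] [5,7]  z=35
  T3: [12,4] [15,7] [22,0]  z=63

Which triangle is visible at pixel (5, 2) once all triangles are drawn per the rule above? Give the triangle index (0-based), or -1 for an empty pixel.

T0:
  2·area = 88  (B↔C swapped to make it positive)
  edge (13, 2)→(8, 8): d=(-5,6) right/bottom  bias=-1
  edge (8, 8)→(0, 0): d=(-8,-8) top-left  bias=+0
  edge (0, 0)→(13, 2): d=(13,2) right/bottom  bias=-1
    (0,0)@(1, 1): e=[77,0,11] → █  [on edge]
    (1,0)@(3, 1): e=[65,16,7] → █
    (2,0)@(5, 1): e=[53,32,3] → █
    (3,0)@(7, 1): e=[41,48,-1] → ·
    (0,1)@(1, 3): e=[67,-16,37] → ·
    (1,1)@(3, 3): e=[55,0,33] → █  [on edge]
    (3,1)@(7, 3): e=[31,32,25] → █
    (4,1)@(9, 3): e=[19,48,21] → █
    (5,1)@(11, 3): e=[7,64,17] → █
    (6,1)@(13, 3): e=[-5,80,13] → ·
    (1,2)@(3, 5): e=[45,-16,59] → ·
    (2,2)@(5, 5): e=[33,0,55] → █  [on edge]
    (3,3)@(7, 7): e=[11,0,77] → █  [on edge]
  covered (12 px):
    █ █ █ · · · · · · · · ·
    · █ █ █ █ █ · · · · · ·
    · · █ █ █ · · · · · · ·
    · · · █ · · · · · · · ·
T1:
  2·area = 36
  edge (14, 6)→(8, 6): d=(-6,0) right/bottom  bias=-1
  edge (8, 6)→(18, 0): d=(10,-6) top-left  bias=+0
  edge (18, 0)→(14, 6): d=(-4,6) right/bottom  bias=-1
    (8,0)@(17, 1): e=[30,4,2] → █
    (9,0)@(19, 1): e=[30,16,-10] → ·
    (6,1)@(13, 3): e=[18,0,18] → █  [on edge]
    (7,1)@(15, 3): e=[18,12,6] → █
    (8,1)@(17, 3): e=[18,24,-6] → ·
    (5,2)@(11, 5): e=[6,8,22] → █
    (7,2)@(15, 5): e=[6,32,-2] → ·
    (5,3)@(11, 7): e=[-6,28,14] → ·
    (6,3)@(13, 7): e=[-6,40,2] → ·
  covered (5 px):
    · · · · · · · · █ · · ·
    · · · · · · █ █ · · · ·
    · · · · · █ █ · · · · ·
    · · · · · · · · · · · ·
T2:
  2·area = 58
  edge (24, 0)→(16, 6): d=(-8,6) right/bottom  bias=-1
  edge (16, 6)→(5, 7): d=(-11,1) right/bottom  bias=-1
  edge (5, 7)→(24, 0): d=(19,-7) top-left  bias=+0
    (8,1)@(17, 3): e=[18,32,8] → █
    (9,1)@(19, 3): e=[6,30,22] → █
    (10,1)@(21, 3): e=[-6,28,36] → ·
    (5,2)@(11, 5): e=[38,16,4] → █
    (6,2)@(13, 5): e=[26,14,18] → █
    (7,2)@(15, 5): e=[14,12,32] → █
    (9,2)@(19, 5): e=[-10,8,60] → ·
    (2,3)@(5, 7): e=[58,0,0] → ·  [on edge]
    (5,3)@(11, 7): e=[22,-6,42] → ·
    (6,3)@(13, 7): e=[10,-8,56] → ·
    (7,3)@(15, 7): e=[-2,-10,70] → ·
    (8,3)@(17, 7): e=[-14,-12,84] → ·
  covered (6 px):
    · · · · · · · · · · · ·
    · · · · · · · · █ █ · ·
    · · · · · █ █ █ █ · · ·
    · · · · · · · · · · · ·
T3:
  2·area = 42  (B↔C swapped to make it positive)
  edge (12, 4)→(22, 0): d=(10,-4) top-left  bias=+0
  edge (22, 0)→(15, 7): d=(-7,7) right/bottom  bias=-1
  edge (15, 7)→(12, 4): d=(-3,-3) top-left  bias=+0
    (4,0)@(9, 1): e=[-42,84,0] → ·  [on edge]
    (10,0)@(21, 1): e=[6,0,36] → ·  [on edge]
    (5,1)@(11, 3): e=[-14,56,0] → ·  [on edge]
    (7,1)@(15, 3): e=[2,28,12] → █
    (8,1)@(17, 3): e=[10,14,18] → █
    (9,1)@(19, 3): e=[18,0,24] → ·  [on edge]
    (6,2)@(13, 5): e=[14,28,0] → █  [on edge]
    (8,2)@(17, 5): e=[30,0,12] → ·  [on edge]
    (6,3)@(13, 7): e=[34,14,-6] → ·
    (7,3)@(15, 7): e=[42,0,0] → ·  [on edge]
  covered (4 px):
    · · · · · · · · · · · ·
    · · · · · · · █ █ · · ·
    · · · · · · █ █ · · · ·
    · · · · · · · · · · · ·

Z-buffer (winner per pixel, '.' = empty):
  0 0 0 . . . . . 1 . . .
  . 0 0 0 0 0 1 3 3 2 . .
  . . 0 0 0 2 3 3 2 . . .
  . . . 0 . . . . . . . .

Answer: 2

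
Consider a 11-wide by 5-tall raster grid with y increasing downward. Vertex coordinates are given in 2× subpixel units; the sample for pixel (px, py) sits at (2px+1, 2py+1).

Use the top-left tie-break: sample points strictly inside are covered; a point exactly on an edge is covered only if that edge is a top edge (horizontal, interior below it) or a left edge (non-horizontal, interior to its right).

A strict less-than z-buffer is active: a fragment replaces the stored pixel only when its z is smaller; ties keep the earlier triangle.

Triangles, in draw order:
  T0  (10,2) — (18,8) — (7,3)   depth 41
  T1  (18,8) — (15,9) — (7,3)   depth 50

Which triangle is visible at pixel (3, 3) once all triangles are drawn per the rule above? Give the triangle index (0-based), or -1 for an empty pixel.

T0:
  2·area = 26
  edge (10, 2)→(18, 8): d=(8,6) right/bottom  bias=-1
  edge (18, 8)→(7, 3): d=(-11,-5) top-left  bias=+0
  edge (7, 3)→(10, 2): d=(3,-1) top-left  bias=+0
    (6,0)@(13, 1): e=[-26,52,0] → .  [on edge]
    (3,1)@(7, 3): e=[26,0,0] → X  [on edge]
    (4,1)@(9, 3): e=[14,10,2] → X
    (5,1)@(11, 3): e=[2,20,4] → X
    (6,1)@(13, 3): e=[-10,30,6] → .
    (0,2)@(1, 5): e=[78,-52,0] → .  [on edge]
    (3,2)@(7, 5): e=[42,-22,6] → .
    (4,2)@(9, 5): e=[30,-12,8] → .
    (5,2)@(11, 5): e=[18,-2,10] → .
    (6,2)@(13, 5): e=[6,8,12] → X
    (7,2)@(15, 5): e=[-6,18,14] → .
    (6,3)@(13, 7): e=[22,-14,18] → .
  covered (4 px):
    . . . . . . . . . . .
    . . . X X X . . . . .
    . . . . . . X . . . .
    . . . . . . . . . . .
    . . . . . . . . . . .
T1:
  2·area = 26
  edge (18, 8)→(15, 9): d=(-3,1) right/bottom  bias=-1
  edge (15, 9)→(7, 3): d=(-8,-6) top-left  bias=+0
  edge (7, 3)→(18, 8): d=(11,5) right/bottom  bias=-1
    (3,1)@(7, 3): e=[26,0,0] → .  [on edge]
    (5,2)@(11, 5): e=[16,8,2] → X
    (6,2)@(13, 5): e=[14,20,-8] → .
    (5,3)@(11, 7): e=[10,-8,24] → .
    (6,3)@(13, 7): e=[8,4,14] → X
    (7,3)@(15, 7): e=[6,16,4] → X
    (8,3)@(17, 7): e=[4,28,-6] → .
    (10,3)@(21, 7): e=[0,52,-26] → .  [on edge]
    (6,4)@(13, 9): e=[2,-12,36] → .
    (7,4)@(15, 9): e=[0,0,26] → .  [on edge]
  covered (3 px):
    . . . . . . . . . . .
    . . . . . . . . . . .
    . . . . . X . . . . .
    . . . . . . X X . . .
    . . . . . . . . . . .

Z-buffer (winner per pixel, '.' = empty):
  . . . . . . . . . . .
  . . . 0 0 0 . . . . .
  . . . . . 1 0 . . . .
  . . . . . . 1 1 . . .
  . . . . . . . . . . .

Final: -1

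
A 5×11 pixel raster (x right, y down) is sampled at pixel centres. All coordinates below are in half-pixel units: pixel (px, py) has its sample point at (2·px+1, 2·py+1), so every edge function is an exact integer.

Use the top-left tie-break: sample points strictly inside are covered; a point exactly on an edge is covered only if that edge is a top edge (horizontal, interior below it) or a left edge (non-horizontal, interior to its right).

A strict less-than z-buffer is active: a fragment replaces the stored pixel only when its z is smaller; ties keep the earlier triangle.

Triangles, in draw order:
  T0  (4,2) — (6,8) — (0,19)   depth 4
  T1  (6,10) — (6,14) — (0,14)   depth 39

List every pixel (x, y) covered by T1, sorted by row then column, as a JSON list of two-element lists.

T0:
  2·area = 58
  edge (4, 2)→(6, 8): d=(2,6) right/bottom  bias=-1
  edge (6, 8)→(0, 19): d=(-6,11) right/bottom  bias=-1
  edge (0, 19)→(4, 2): d=(4,-17) top-left  bias=+0
    (2,2)@(5, 5): e=[0,29,29] → .  [on edge]
    (1,3)@(3, 7): e=[16,39,3] → X
    (2,3)@(5, 7): e=[4,17,37] → X
    (3,3)@(7, 7): e=[-8,-5,71] → .
    (1,4)@(3, 9): e=[20,27,11] → X
    (3,4)@(7, 9): e=[-4,-17,79] → .
    (1,5)@(3, 11): e=[24,15,19] → X
    (2,5)@(5, 11): e=[12,-7,53] → .
    (3,5)@(7, 11): e=[0,-29,87] → .  [on edge]
    (1,6)@(3, 13): e=[28,3,27] → X
    (2,6)@(5, 13): e=[16,-19,61] → .
    (0,7)@(1, 15): e=[44,13,1] → X
    (4,8)@(9, 17): e=[0,-87,145] → .  [on edge]
  covered (8 px):
    . . . . .
    . . . . .
    . . . . .
    . X X . .
    . X X . .
    . X . . .
    . X . . .
    X . . . .
    X . . . .
    . . . . .
    . . . . .
T1:
  2·area = 24
  edge (6, 10)→(6, 14): d=(0,4) right/bottom  bias=-1
  edge (6, 14)→(0, 14): d=(-6,0) right/bottom  bias=-1
  edge (0, 14)→(6, 10): d=(6,-4) top-left  bias=+0
    (2,5)@(5, 11): e=[4,18,2] → X
    (3,5)@(7, 11): e=[-4,18,10] → .
    (1,6)@(3, 13): e=[12,6,6] → X
    (3,6)@(7, 13): e=[-4,6,22] → .
    (1,7)@(3, 15): e=[12,-6,18] → .
    (2,7)@(5, 15): e=[4,-6,26] → .
  covered (3 px):
    . . . . .
    . . . . .
    . . . . .
    . . . . .
    . . . . .
    . . X . .
    . X X . .
    . . . . .
    . . . . .
    . . . . .
    . . . . .

Answer: [[2,5],[1,6],[2,6]]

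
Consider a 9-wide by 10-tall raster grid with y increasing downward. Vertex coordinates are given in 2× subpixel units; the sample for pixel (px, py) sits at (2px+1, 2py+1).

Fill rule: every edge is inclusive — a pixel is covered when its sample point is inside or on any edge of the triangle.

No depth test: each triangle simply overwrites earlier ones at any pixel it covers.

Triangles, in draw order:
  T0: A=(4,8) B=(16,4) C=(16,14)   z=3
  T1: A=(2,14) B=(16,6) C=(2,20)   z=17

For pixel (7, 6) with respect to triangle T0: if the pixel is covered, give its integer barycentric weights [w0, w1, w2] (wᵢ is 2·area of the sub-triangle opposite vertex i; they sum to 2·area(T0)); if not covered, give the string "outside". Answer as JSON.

T0:
  2·area = 120
  edge (4, 8)→(16, 4): d=(12,-4) inclusive
  edge (16, 4)→(16, 14): d=(0,10) inclusive
  edge (16, 14)→(4, 8): d=(-12,-6) inclusive
    (6,2)@(13, 5): e=[0,30,90] → █  [on edge]
    (7,2)@(15, 5): e=[8,10,102] → █
    (8,2)@(17, 5): e=[16,-10,114] → ·
    (3,3)@(7, 7): e=[0,90,30] → █  [on edge]
    (4,3)@(9, 7): e=[8,70,42] → █
    (5,3)@(11, 7): e=[16,50,54] → █
    (8,3)@(17, 7): e=[40,-10,90] → ·
    (0,4)@(1, 9): e=[0,150,-30] → ·  [on edge]
    (3,4)@(7, 9): e=[24,90,6] → █
    (8,4)@(17, 9): e=[64,-10,66] → ·
    (3,5)@(7, 11): e=[48,90,-18] → ·
    (4,5)@(9, 11): e=[56,70,-6] → ·
  covered (16 px):
    · · · · · · · · ·
    · · · · · · · · ·
    · · · · · · █ █ ·
    · · · █ █ █ █ █ ·
    · · · █ █ █ █ █ ·
    · · · · · █ █ █ ·
    · · · · · · · █ ·
    · · · · · · · · ·
    · · · · · · · · ·
    · · · · · · · · ·
T1:
  2·area = 84
  edge (2, 14)→(16, 6): d=(14,-8) inclusive
  edge (16, 6)→(2, 20): d=(-14,14) inclusive
  edge (2, 20)→(2, 14): d=(0,-6) inclusive
    (8,2)@(17, 5): e=[-6,0,90] → ·  [on edge]
    (7,3)@(15, 7): e=[6,0,78] → █  [on edge]
    (8,3)@(17, 7): e=[22,-28,90] → ·
    (5,4)@(11, 9): e=[2,28,54] → █
    (6,4)@(13, 9): e=[18,0,66] → █  [on edge]
    (7,4)@(15, 9): e=[34,-28,78] → ·
    (4,5)@(9, 11): e=[14,28,42] → █
    (5,5)@(11, 11): e=[30,0,54] → █  [on edge]
    (6,5)@(13, 11): e=[46,-28,66] → ·
    (2,6)@(5, 13): e=[10,56,18] → █
    (3,6)@(7, 13): e=[26,28,30] → █
    (4,6)@(9, 13): e=[42,0,42] → █  [on edge]
    (3,7)@(7, 15): e=[54,0,30] → █  [on edge]
    (2,8)@(5, 17): e=[66,0,18] → █  [on edge]
    (1,9)@(3, 19): e=[78,0,6] → █  [on edge]
  covered (14 px):
    · · · · · · · · ·
    · · · · · · · · ·
    · · · · · · · · ·
    · · · · · · · █ ·
    · · · · · █ █ · ·
    · · · · █ █ · · ·
    · · █ █ █ · · · ·
    · █ █ █ · · · · ·
    · █ █ · · · · · ·
    · █ · · · · · · ·

Result: [10,6,104]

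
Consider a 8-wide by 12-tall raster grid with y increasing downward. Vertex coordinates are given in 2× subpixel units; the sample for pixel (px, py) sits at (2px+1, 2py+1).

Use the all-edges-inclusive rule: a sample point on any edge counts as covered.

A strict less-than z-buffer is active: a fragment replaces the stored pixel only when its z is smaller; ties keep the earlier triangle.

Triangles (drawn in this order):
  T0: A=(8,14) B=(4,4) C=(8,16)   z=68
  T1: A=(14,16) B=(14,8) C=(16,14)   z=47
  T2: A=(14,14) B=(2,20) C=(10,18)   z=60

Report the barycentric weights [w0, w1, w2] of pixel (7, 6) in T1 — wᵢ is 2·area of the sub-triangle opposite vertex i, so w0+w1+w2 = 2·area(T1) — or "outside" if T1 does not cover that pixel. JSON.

T0:
  2·area = 8  (B↔C swapped to make it positive)
  edge (8, 14)→(8, 16): d=(0,2) inclusive
  edge (8, 16)→(4, 4): d=(-4,-12) inclusive
  edge (4, 4)→(8, 14): d=(4,10) inclusive
    (1,0)@(3, 1): e=[10,0,-2] → .  [on edge]
    (2,3)@(5, 7): e=[6,0,2] → X  [on edge]
    (3,3)@(7, 7): e=[2,24,-18] → .
    (2,4)@(5, 9): e=[6,-8,10] → .
    (3,6)@(7, 13): e=[2,0,6] → X  [on edge]
    (4,6)@(9, 13): e=[-2,24,-14] → .
    (3,7)@(7, 15): e=[2,-8,14] → .
    (4,9)@(9, 19): e=[-2,0,10] → .  [on edge]
  covered (2 px):
    . . . . . . . .
    . . . . . . . .
    . . . . . . . .
    . . X . . . . .
    . . . . . . . .
    . . . . . . . .
    . . . X . . . .
    . . . . . . . .
    . . . . . . . .
    . . . . . . . .
    . . . . . . . .
    . . . . . . . .
T1:
  2·area = 16
  edge (14, 16)→(14, 8): d=(0,-8) inclusive
  edge (14, 8)→(16, 14): d=(2,6) inclusive
  edge (16, 14)→(14, 16): d=(-2,2) inclusive
    (6,2)@(13, 5): e=[-8,0,24] → .  [on edge]
    (7,5)@(15, 11): e=[8,0,8] → X  [on edge]
    (7,6)@(15, 13): e=[8,4,4] → X
    (7,7)@(15, 15): e=[8,8,0] → X  [on edge]
    (6,8)@(13, 17): e=[-8,24,0] → .  [on edge]
    (7,8)@(15, 17): e=[8,12,-4] → .
    (5,9)@(11, 19): e=[-24,40,0] → .  [on edge]
    (4,10)@(9, 21): e=[-40,56,0] → .  [on edge]
    (3,11)@(7, 23): e=[-56,72,0] → .  [on edge]
  covered (3 px):
    . . . . . . . .
    . . . . . . . .
    . . . . . . . .
    . . . . . . . .
    . . . . . . . .
    . . . . . . . X
    . . . . . . . X
    . . . . . . . X
    . . . . . . . .
    . . . . . . . .
    . . . . . . . .
    . . . . . . . .
T2:
  2·area = 24  (B↔C swapped to make it positive)
  edge (14, 14)→(10, 18): d=(-4,4) inclusive
  edge (10, 18)→(2, 20): d=(-8,2) inclusive
  edge (2, 20)→(14, 14): d=(12,-6) inclusive
    (7,6)@(15, 13): e=[0,30,-6] → .  [on edge]
    (6,7)@(13, 15): e=[0,18,6] → X  [on edge]
    (7,7)@(15, 15): e=[-8,14,18] → .
    (4,8)@(9, 17): e=[8,10,6] → X
    (5,8)@(11, 17): e=[0,6,18] → X  [on edge]
    (6,8)@(13, 17): e=[-8,2,30] → .
    (2,9)@(5, 19): e=[16,2,6] → X
    (3,9)@(7, 19): e=[8,-2,18] → .
    (4,9)@(9, 19): e=[0,-6,30] → .  [on edge]
    (5,9)@(11, 19): e=[-8,-10,42] → .
    (2,10)@(5, 21): e=[8,-14,30] → .
    (3,10)@(7, 21): e=[0,-18,42] → .  [on edge]
    (2,11)@(5, 23): e=[0,-30,54] → .  [on edge]
  covered (4 px):
    . . . . . . . .
    . . . . . . . .
    . . . . . . . .
    . . . . . . . .
    . . . . . . . .
    . . . . . . . .
    . . . . . . . .
    . . . . . . X .
    . . . . X X . .
    . . X . . . . .
    . . . . . . . .
    . . . . . . . .

Answer: [4,4,8]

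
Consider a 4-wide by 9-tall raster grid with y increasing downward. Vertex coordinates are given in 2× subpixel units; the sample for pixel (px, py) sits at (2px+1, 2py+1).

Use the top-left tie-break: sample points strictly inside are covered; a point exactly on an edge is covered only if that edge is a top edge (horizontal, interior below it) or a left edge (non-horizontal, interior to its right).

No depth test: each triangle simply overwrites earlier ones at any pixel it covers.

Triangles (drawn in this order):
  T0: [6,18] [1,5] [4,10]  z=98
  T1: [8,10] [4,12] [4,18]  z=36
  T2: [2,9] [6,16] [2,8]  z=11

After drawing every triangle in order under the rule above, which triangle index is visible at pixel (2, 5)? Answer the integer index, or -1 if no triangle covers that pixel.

T0:
  2·area = 14
  edge (6, 18)→(1, 5): d=(-5,-13) top-left  bias=+0
  edge (1, 5)→(4, 10): d=(3,5) right/bottom  bias=-1
  edge (4, 10)→(6, 18): d=(2,8) right/bottom  bias=-1
    (0,2)@(1, 5): e=[0,0,14] → ·  [on edge]
    (1,4)@(3, 9): e=[6,2,6] → #
    (2,4)@(5, 9): e=[32,-8,-10] → ·
    (1,5)@(3, 11): e=[-4,8,10] → ·
    (2,7)@(5, 15): e=[2,10,2] → #
    (3,7)@(7, 15): e=[28,0,-14] → ·  [on edge]
    (2,8)@(5, 17): e=[-8,16,6] → ·
  covered (2 px):
    · · · ·
    · · · ·
    · · · ·
    · · · ·
    · # · ·
    · · · ·
    · · · ·
    · · # ·
    · · · ·
T1:
  2·area = 24  (B↔C swapped to make it positive)
  edge (8, 10)→(4, 18): d=(-4,8) right/bottom  bias=-1
  edge (4, 18)→(4, 12): d=(0,-6) top-left  bias=+0
  edge (4, 12)→(8, 10): d=(4,-2) top-left  bias=+0
    (3,5)@(7, 11): e=[4,18,2] → #
    (2,6)@(5, 13): e=[12,6,6] → #
    (3,6)@(7, 13): e=[-4,18,10] → ·
    (2,7)@(5, 15): e=[4,6,14] → #
    (3,7)@(7, 15): e=[-12,18,18] → ·
    (2,8)@(5, 17): e=[-4,6,22] → ·
  covered (3 px):
    · · · ·
    · · · ·
    · · · ·
    · · · ·
    · · · ·
    · · · #
    · · # ·
    · · # ·
    · · · ·
T2:
  2·area = 4  (B↔C swapped to make it positive)
  edge (2, 9)→(2, 8): d=(0,-1) top-left  bias=+0
  edge (2, 8)→(6, 16): d=(4,8) right/bottom  bias=-1
  edge (6, 16)→(2, 9): d=(-4,-7) top-left  bias=+0
  covered (0 px):
    · · · ·
    · · · ·
    · · · ·
    · · · ·
    · · · ·
    · · · ·
    · · · ·
    · · · ·
    · · · ·

Z-buffer (winner per pixel, '.' = empty):
  . . . .
  . . . .
  . . . .
  . . . .
  . 0 . .
  . . . 1
  . . 1 .
  . . 1 .
  . . . .

Final: -1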